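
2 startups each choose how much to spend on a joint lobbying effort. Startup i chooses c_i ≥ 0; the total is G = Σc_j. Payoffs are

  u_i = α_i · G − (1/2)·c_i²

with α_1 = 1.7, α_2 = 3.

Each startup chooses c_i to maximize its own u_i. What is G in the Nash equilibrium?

4.7

Startup i's FOC: ∂u_i/∂c_i = α_i − c_i = 0, so c_i* = α_i.
NE contributions = (1.7, 3); G = 4.7.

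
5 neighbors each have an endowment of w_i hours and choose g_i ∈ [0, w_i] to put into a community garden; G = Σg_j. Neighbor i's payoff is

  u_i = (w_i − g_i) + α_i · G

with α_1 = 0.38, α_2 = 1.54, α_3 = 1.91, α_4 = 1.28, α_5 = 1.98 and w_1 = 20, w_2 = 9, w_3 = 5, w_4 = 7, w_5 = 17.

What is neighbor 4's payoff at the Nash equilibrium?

48.64

∂u_i/∂g_i = α_i − 1, so neighbor i contributes w_i if α_i > 1, else 0.
α_i > 1 for i ∈ {2, 3, 4, 5}; NE contributions (0, 9, 5, 7, 17), G = 38.
u_4 = (7 − 7) + 1.28·38 = 48.64.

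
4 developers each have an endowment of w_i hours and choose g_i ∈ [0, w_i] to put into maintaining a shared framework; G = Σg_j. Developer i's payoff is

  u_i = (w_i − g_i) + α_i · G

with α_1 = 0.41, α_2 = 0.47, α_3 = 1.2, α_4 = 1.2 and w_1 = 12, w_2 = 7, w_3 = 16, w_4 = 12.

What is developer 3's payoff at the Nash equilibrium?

33.6

∂u_i/∂g_i = α_i − 1, so developer i contributes w_i if α_i > 1, else 0.
α_i > 1 for i ∈ {3, 4}; NE contributions (0, 0, 16, 12), G = 28.
u_3 = (16 − 16) + 1.2·28 = 33.6.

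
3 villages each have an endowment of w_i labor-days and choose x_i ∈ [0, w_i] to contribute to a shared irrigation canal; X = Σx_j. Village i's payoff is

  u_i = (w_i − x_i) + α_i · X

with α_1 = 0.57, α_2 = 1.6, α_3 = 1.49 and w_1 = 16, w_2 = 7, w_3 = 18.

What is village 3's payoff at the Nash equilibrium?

37.25

∂u_i/∂x_i = α_i − 1, so village i contributes w_i if α_i > 1, else 0.
α_i > 1 for i ∈ {2, 3}; NE contributions (0, 7, 18), X = 25.
u_3 = (18 − 18) + 1.49·25 = 37.25.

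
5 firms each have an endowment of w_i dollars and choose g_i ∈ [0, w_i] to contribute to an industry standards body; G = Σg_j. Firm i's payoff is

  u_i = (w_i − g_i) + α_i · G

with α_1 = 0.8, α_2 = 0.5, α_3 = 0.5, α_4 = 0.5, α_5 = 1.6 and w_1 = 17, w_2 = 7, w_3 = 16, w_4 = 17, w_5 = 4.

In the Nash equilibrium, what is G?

∂u_i/∂g_i = α_i − 1, so firm i contributes w_i if α_i > 1, else 0.
α_i > 1 for i ∈ {5}; NE contributions (0, 0, 0, 0, 4), G = 4.

4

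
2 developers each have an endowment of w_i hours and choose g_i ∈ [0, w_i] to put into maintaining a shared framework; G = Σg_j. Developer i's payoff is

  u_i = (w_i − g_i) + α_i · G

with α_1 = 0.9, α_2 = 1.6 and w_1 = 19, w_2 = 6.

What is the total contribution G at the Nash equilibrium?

6

∂u_i/∂g_i = α_i − 1, so developer i contributes w_i if α_i > 1, else 0.
α_i > 1 for i ∈ {2}; NE contributions (0, 6), G = 6.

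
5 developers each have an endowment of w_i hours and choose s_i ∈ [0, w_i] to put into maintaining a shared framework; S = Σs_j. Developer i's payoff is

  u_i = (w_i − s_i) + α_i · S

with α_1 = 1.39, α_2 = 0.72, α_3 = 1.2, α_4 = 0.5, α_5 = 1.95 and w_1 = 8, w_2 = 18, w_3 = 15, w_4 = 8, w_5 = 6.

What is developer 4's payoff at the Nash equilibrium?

∂u_i/∂s_i = α_i − 1, so developer i contributes w_i if α_i > 1, else 0.
α_i > 1 for i ∈ {1, 3, 5}; NE contributions (8, 0, 15, 0, 6), S = 29.
u_4 = (8 − 0) + 0.5·29 = 22.5.

22.5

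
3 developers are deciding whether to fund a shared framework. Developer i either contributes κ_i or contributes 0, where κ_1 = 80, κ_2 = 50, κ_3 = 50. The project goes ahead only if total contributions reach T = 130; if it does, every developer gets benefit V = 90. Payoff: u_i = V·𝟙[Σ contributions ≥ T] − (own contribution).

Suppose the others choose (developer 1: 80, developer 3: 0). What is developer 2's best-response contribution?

50

Others' total = 80. Contributing 50 brings total to 130 ≥ 130: gain V − κ_2 = 40.
Best response: 50.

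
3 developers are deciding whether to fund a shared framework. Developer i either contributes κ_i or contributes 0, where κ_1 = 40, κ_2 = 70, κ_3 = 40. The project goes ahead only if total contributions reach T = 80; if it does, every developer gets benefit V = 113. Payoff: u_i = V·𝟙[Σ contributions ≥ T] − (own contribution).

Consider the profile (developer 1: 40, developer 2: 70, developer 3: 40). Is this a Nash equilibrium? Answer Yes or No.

No

Total = 150 ≥ 80: provided.
Developer 1 (pledges 40, payoff 73): dropping to 0 → total 110, payoff 113. Profitable deviation.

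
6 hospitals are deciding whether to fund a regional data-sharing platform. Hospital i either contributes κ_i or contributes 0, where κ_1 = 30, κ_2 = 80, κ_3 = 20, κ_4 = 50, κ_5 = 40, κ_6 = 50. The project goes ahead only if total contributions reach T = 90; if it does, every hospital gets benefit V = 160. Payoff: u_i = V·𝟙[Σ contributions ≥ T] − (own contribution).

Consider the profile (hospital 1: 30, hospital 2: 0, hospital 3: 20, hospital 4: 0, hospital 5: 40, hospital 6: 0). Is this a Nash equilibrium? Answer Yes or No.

Yes

Total = 90 ≥ 90: provided.
Hospital 1 (pledges 30, payoff 130): dropping to 0 → total 60, payoff 0. No gain.
Hospital 2 (pledges 0, payoff 160): pledging 80 → total 170, payoff 80. No gain.
Hospital 3 (pledges 20, payoff 140): dropping to 0 → total 70, payoff 0. No gain.
Hospital 4 (pledges 0, payoff 160): pledging 50 → total 140, payoff 110. No gain.
Hospital 5 (pledges 40, payoff 120): dropping to 0 → total 50, payoff 0. No gain.
Hospital 6 (pledges 0, payoff 160): pledging 50 → total 140, payoff 110. No gain.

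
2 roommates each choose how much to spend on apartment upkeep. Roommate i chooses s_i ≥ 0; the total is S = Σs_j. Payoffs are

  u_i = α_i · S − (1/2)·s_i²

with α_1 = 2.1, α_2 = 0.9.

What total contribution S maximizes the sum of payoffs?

Planner FOC: ∂(Σu_j)/∂s_i = (Σα_j) − s_i = 0, so s_i^SO = Σα_j = 3 for every i; S^SO = 6.

6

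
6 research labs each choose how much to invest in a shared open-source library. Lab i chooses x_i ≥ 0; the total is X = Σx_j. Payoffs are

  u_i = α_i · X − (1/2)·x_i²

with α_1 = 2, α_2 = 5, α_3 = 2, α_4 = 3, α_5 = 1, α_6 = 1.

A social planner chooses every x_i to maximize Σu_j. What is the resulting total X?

Planner FOC: ∂(Σu_j)/∂x_i = (Σα_j) − x_i = 0, so x_i^SO = Σα_j = 14 for every i; X^SO = 84.

84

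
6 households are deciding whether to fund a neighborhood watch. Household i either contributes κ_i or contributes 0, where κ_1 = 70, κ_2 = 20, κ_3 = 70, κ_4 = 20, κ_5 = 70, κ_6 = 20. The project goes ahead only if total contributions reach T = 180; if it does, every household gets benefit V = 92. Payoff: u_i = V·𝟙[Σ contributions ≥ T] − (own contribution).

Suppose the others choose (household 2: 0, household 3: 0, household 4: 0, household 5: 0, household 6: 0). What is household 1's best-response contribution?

Others' total = 0. Even contributing 70 gives 70 < 180: no benefit either way.
Best response: 0.

0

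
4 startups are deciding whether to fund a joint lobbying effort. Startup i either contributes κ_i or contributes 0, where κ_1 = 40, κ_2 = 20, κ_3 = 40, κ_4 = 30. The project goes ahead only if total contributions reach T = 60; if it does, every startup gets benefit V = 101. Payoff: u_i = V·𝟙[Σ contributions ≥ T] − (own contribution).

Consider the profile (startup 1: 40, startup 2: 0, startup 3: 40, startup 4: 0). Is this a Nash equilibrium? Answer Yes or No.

Total = 80 ≥ 60: provided.
Startup 1 (pledges 40, payoff 61): dropping to 0 → total 40, payoff 0. No gain.
Startup 2 (pledges 0, payoff 101): pledging 20 → total 100, payoff 81. No gain.
Startup 3 (pledges 40, payoff 61): dropping to 0 → total 40, payoff 0. No gain.
Startup 4 (pledges 0, payoff 101): pledging 30 → total 110, payoff 71. No gain.

Yes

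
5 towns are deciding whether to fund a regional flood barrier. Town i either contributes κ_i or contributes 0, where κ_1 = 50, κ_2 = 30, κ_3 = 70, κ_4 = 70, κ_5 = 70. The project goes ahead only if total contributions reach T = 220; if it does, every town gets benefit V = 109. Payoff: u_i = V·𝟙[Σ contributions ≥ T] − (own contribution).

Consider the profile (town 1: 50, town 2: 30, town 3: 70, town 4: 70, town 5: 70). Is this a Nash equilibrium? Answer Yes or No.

No

Total = 290 ≥ 220: provided.
Town 1 (pledges 50, payoff 59): dropping to 0 → total 240, payoff 109. Profitable deviation.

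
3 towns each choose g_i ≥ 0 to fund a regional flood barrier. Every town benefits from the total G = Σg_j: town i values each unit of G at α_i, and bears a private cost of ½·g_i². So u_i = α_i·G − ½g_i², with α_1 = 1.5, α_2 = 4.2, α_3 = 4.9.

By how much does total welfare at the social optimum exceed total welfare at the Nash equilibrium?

Town i's FOC: ∂u_i/∂g_i = α_i − g_i = 0, so g_i* = α_i.
NE contributions = (1.5, 4.2, 4.9); G = 10.6.
W^NE = (Σα)·G − ½Σα_i² = 10.6² − ½·43.9 = 90.41.
Planner sets g_i = Σα_j = 10.6 for every i, so G^SO = 3·10.6 = 31.8.
W^SO = (Σα)·G^SO − ½·3·(Σα)² = (3/2)·10.6² = 168.54.
Deadweight loss = W^SO − W^NE = 78.13.

78.13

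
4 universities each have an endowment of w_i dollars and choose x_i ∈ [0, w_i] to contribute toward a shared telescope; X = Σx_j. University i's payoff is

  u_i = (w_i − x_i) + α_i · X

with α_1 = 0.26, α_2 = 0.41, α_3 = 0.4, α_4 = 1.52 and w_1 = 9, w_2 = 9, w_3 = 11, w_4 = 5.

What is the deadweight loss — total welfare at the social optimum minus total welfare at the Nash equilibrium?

∂u_i/∂x_i = α_i − 1, so university i contributes w_i if α_i > 1, else 0.
α_i > 1 for i ∈ {4}; NE contributions (0, 0, 0, 5), X = 5.
W^NE = Σw_i − X^NE + (Σα_i)·X^NE = 34 + 1.59·5 = 41.95.
Planner: ∂(Σu_j)/∂x_i = Σα_j − 1 = 1.59 > 0, so everyone contributes w_i; X^SO = 34, W^SO = 34 + 1.59·34 = 88.06.
Deadweight loss = 46.11.

46.11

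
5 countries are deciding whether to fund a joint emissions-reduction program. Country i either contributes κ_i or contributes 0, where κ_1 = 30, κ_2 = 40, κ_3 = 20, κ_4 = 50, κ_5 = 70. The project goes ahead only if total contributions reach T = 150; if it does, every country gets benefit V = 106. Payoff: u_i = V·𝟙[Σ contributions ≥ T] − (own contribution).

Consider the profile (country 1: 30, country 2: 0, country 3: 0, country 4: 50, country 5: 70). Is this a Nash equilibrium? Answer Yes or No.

Total = 150 ≥ 150: provided.
Country 1 (pledges 30, payoff 76): dropping to 0 → total 120, payoff 0. No gain.
Country 2 (pledges 0, payoff 106): pledging 40 → total 190, payoff 66. No gain.
Country 3 (pledges 0, payoff 106): pledging 20 → total 170, payoff 86. No gain.
Country 4 (pledges 50, payoff 56): dropping to 0 → total 100, payoff 0. No gain.
Country 5 (pledges 70, payoff 36): dropping to 0 → total 80, payoff 0. No gain.

Yes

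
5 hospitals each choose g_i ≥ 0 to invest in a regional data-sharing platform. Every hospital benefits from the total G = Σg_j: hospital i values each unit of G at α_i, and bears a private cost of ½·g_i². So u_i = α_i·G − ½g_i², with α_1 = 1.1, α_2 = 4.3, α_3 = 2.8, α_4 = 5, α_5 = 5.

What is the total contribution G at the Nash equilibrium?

Hospital i's FOC: ∂u_i/∂g_i = α_i − g_i = 0, so g_i* = α_i.
NE contributions = (1.1, 4.3, 2.8, 5, 5); G = 18.2.

18.2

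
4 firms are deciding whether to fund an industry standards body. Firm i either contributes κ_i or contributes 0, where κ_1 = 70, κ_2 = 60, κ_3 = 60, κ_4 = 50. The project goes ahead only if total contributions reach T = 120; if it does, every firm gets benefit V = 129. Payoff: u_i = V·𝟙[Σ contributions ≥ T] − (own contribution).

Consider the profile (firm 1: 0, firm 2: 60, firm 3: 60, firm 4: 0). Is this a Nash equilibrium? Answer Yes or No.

Yes

Total = 120 ≥ 120: provided.
Firm 1 (pledges 0, payoff 129): pledging 70 → total 190, payoff 59. No gain.
Firm 2 (pledges 60, payoff 69): dropping to 0 → total 60, payoff 0. No gain.
Firm 3 (pledges 60, payoff 69): dropping to 0 → total 60, payoff 0. No gain.
Firm 4 (pledges 0, payoff 129): pledging 50 → total 170, payoff 79. No gain.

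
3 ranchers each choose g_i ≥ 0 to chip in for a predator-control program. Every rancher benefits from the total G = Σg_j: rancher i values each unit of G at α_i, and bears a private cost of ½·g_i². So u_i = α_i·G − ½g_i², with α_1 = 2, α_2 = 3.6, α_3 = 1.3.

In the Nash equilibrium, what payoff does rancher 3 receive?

Rancher i's FOC: ∂u_i/∂g_i = α_i − g_i = 0, so g_i* = α_i.
NE contributions = (2, 3.6, 1.3); G = 6.9.
u_3 = α_3·G − ½·(g_3)² = 1.3·6.9 − ½·1.3² = 8.125.

8.125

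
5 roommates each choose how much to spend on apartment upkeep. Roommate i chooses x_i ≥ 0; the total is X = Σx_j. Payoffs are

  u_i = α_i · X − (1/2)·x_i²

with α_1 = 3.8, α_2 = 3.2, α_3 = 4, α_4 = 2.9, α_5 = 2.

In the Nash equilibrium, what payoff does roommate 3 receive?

Roommate i's FOC: ∂u_i/∂x_i = α_i − x_i = 0, so x_i* = α_i.
NE contributions = (3.8, 3.2, 4, 2.9, 2); X = 15.9.
u_3 = α_3·X − ½·(x_3)² = 4·15.9 − ½·4² = 55.6.

55.6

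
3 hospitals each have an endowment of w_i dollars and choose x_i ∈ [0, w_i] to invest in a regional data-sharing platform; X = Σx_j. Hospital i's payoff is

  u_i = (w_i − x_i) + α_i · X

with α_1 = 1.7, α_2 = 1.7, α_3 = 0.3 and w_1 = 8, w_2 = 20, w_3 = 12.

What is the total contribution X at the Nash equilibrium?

∂u_i/∂x_i = α_i − 1, so hospital i contributes w_i if α_i > 1, else 0.
α_i > 1 for i ∈ {1, 2}; NE contributions (8, 20, 0), X = 28.

28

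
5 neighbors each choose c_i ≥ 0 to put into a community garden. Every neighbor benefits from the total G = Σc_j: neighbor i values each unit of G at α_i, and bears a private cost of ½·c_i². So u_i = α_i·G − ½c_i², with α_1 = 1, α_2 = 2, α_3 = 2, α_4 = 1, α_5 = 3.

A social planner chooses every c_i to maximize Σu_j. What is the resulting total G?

Planner FOC: ∂(Σu_j)/∂c_i = (Σα_j) − c_i = 0, so c_i^SO = Σα_j = 9 for every i; G^SO = 45.

45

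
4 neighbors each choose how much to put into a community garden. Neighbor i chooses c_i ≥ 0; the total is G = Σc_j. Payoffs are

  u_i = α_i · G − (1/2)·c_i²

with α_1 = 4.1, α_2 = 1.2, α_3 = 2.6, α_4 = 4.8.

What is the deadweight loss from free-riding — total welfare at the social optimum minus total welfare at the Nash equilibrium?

185.315

Neighbor i's FOC: ∂u_i/∂c_i = α_i − c_i = 0, so c_i* = α_i.
NE contributions = (4.1, 1.2, 2.6, 4.8); G = 12.7.
W^NE = (Σα)·G − ½Σα_i² = 12.7² − ½·48.05 = 137.265.
Planner sets c_i = Σα_j = 12.7 for every i, so G^SO = 4·12.7 = 50.8.
W^SO = (Σα)·G^SO − ½·4·(Σα)² = (4/2)·12.7² = 322.58.
Deadweight loss = W^SO − W^NE = 185.315.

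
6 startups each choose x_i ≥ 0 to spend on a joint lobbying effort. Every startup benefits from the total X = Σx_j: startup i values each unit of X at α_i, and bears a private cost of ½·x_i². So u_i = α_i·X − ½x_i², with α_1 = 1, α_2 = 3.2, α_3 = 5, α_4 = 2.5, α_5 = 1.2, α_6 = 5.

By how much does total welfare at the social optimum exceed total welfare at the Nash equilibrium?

Startup i's FOC: ∂u_i/∂x_i = α_i − x_i = 0, so x_i* = α_i.
NE contributions = (1, 3.2, 5, 2.5, 1.2, 5); X = 17.9.
W^NE = (Σα)·X − ½Σα_i² = 17.9² − ½·68.93 = 285.945.
Planner sets x_i = Σα_j = 17.9 for every i, so X^SO = 6·17.9 = 107.4.
W^SO = (Σα)·X^SO − ½·6·(Σα)² = (6/2)·17.9² = 961.23.
Deadweight loss = W^SO − W^NE = 675.285.

675.285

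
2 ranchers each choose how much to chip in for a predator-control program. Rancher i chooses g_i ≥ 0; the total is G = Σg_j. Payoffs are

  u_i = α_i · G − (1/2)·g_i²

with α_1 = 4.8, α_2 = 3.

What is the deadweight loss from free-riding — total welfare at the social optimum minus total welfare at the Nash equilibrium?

16.02

Rancher i's FOC: ∂u_i/∂g_i = α_i − g_i = 0, so g_i* = α_i.
NE contributions = (4.8, 3); G = 7.8.
W^NE = (Σα)·G − ½Σα_i² = 7.8² − ½·32.04 = 44.82.
Planner sets g_i = Σα_j = 7.8 for every i, so G^SO = 2·7.8 = 15.6.
W^SO = (Σα)·G^SO − ½·2·(Σα)² = (2/2)·7.8² = 60.84.
Deadweight loss = W^SO − W^NE = 16.02.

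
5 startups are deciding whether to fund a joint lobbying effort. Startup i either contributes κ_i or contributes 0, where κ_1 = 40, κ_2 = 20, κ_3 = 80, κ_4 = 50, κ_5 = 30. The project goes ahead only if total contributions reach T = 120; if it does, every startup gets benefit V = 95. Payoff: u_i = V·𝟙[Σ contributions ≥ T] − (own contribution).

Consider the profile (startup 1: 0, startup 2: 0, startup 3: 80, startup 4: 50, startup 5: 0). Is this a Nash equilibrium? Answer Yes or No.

Yes

Total = 130 ≥ 120: provided.
Startup 1 (pledges 0, payoff 95): pledging 40 → total 170, payoff 55. No gain.
Startup 2 (pledges 0, payoff 95): pledging 20 → total 150, payoff 75. No gain.
Startup 3 (pledges 80, payoff 15): dropping to 0 → total 50, payoff 0. No gain.
Startup 4 (pledges 50, payoff 45): dropping to 0 → total 80, payoff 0. No gain.
Startup 5 (pledges 0, payoff 95): pledging 30 → total 160, payoff 65. No gain.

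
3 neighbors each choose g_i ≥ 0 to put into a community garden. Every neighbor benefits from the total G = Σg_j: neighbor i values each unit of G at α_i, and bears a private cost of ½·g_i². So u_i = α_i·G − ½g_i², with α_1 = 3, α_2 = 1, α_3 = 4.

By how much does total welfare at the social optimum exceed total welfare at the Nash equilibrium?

Neighbor i's FOC: ∂u_i/∂g_i = α_i − g_i = 0, so g_i* = α_i.
NE contributions = (3, 1, 4); G = 8.
W^NE = (Σα)·G − ½Σα_i² = 8² − ½·26 = 51.
Planner sets g_i = Σα_j = 8 for every i, so G^SO = 3·8 = 24.
W^SO = (Σα)·G^SO − ½·3·(Σα)² = (3/2)·8² = 96.
Deadweight loss = W^SO − W^NE = 45.

45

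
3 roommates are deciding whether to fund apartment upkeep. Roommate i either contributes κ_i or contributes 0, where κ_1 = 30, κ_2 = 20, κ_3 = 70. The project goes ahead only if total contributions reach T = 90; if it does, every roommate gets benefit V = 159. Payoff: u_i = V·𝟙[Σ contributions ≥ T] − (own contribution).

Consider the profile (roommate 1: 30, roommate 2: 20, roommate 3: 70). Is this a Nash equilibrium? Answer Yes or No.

Total = 120 ≥ 90: provided.
Roommate 1 (pledges 30, payoff 129): dropping to 0 → total 90, payoff 159. Profitable deviation.

No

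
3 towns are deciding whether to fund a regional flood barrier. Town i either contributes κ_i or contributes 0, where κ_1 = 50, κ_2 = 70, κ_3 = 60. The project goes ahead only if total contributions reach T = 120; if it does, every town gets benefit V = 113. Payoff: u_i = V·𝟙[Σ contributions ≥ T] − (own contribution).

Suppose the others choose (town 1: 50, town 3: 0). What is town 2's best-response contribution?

Others' total = 50. Contributing 70 brings total to 120 ≥ 120: gain V − κ_2 = 43.
Best response: 70.

70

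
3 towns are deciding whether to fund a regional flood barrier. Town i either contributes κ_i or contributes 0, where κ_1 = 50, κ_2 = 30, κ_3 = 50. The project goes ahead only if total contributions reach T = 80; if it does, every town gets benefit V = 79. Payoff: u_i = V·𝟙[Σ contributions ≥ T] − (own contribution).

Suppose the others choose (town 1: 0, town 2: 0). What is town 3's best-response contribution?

0

Others' total = 0. Even contributing 50 gives 50 < 80: no benefit either way.
Best response: 0.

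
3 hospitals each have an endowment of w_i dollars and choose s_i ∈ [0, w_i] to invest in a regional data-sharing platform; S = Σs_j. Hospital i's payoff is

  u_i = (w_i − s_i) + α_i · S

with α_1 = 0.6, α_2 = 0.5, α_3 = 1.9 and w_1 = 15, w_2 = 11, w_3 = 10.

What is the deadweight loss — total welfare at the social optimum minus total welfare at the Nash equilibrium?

∂u_i/∂s_i = α_i − 1, so hospital i contributes w_i if α_i > 1, else 0.
α_i > 1 for i ∈ {3}; NE contributions (0, 0, 10), S = 10.
W^NE = Σw_i − S^NE + (Σα_i)·S^NE = 36 + 2·10 = 56.
Planner: ∂(Σu_j)/∂s_i = Σα_j − 1 = 2 > 0, so everyone contributes w_i; S^SO = 36, W^SO = 36 + 2·36 = 108.
Deadweight loss = 52.

52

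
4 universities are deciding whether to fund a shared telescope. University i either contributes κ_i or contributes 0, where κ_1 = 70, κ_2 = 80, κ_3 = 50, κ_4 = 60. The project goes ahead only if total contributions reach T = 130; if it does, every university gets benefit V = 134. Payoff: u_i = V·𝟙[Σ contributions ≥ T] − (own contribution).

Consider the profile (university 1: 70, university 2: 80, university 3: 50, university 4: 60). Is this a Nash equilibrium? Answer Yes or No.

No

Total = 260 ≥ 130: provided.
University 1 (pledges 70, payoff 64): dropping to 0 → total 190, payoff 134. Profitable deviation.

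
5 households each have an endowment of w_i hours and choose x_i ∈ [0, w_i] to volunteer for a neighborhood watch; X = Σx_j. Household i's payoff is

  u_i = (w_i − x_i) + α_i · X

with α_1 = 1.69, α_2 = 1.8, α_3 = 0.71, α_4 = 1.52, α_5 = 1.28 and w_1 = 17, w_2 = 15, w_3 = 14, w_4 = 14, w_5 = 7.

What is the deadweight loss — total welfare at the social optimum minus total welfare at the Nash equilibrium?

84

∂u_i/∂x_i = α_i − 1, so household i contributes w_i if α_i > 1, else 0.
α_i > 1 for i ∈ {1, 2, 4, 5}; NE contributions (17, 15, 0, 14, 7), X = 53.
W^NE = Σw_i − X^NE + (Σα_i)·X^NE = 67 + 6·53 = 385.
Planner: ∂(Σu_j)/∂x_i = Σα_j − 1 = 6 > 0, so everyone contributes w_i; X^SO = 67, W^SO = 67 + 6·67 = 469.
Deadweight loss = 84.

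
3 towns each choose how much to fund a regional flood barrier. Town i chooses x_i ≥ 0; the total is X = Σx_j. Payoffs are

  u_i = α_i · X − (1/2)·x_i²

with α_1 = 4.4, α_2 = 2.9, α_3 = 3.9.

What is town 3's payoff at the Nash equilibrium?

36.075

Town i's FOC: ∂u_i/∂x_i = α_i − x_i = 0, so x_i* = α_i.
NE contributions = (4.4, 2.9, 3.9); X = 11.2.
u_3 = α_3·X − ½·(x_3)² = 3.9·11.2 − ½·3.9² = 36.075.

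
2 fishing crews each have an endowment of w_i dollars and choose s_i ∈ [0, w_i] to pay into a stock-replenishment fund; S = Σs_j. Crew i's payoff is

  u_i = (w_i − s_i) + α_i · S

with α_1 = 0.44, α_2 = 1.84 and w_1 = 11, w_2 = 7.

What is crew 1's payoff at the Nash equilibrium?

14.08

∂u_i/∂s_i = α_i − 1, so crew i contributes w_i if α_i > 1, else 0.
α_i > 1 for i ∈ {2}; NE contributions (0, 7), S = 7.
u_1 = (11 − 0) + 0.44·7 = 14.08.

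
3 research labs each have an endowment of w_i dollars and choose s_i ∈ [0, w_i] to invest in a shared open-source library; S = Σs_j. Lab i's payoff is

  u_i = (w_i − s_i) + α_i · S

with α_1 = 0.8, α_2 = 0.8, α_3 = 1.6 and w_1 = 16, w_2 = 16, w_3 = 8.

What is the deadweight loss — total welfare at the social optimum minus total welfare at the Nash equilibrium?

70.4

∂u_i/∂s_i = α_i − 1, so lab i contributes w_i if α_i > 1, else 0.
α_i > 1 for i ∈ {3}; NE contributions (0, 0, 8), S = 8.
W^NE = Σw_i − S^NE + (Σα_i)·S^NE = 40 + 2.2·8 = 57.6.
Planner: ∂(Σu_j)/∂s_i = Σα_j − 1 = 2.2 > 0, so everyone contributes w_i; S^SO = 40, W^SO = 40 + 2.2·40 = 128.
Deadweight loss = 70.4.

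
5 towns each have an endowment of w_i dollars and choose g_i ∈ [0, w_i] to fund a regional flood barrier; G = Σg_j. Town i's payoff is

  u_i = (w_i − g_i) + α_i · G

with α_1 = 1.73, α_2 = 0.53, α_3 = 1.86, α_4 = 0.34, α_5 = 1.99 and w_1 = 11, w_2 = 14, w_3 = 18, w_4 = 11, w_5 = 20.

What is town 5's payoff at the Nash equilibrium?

∂u_i/∂g_i = α_i − 1, so town i contributes w_i if α_i > 1, else 0.
α_i > 1 for i ∈ {1, 3, 5}; NE contributions (11, 0, 18, 0, 20), G = 49.
u_5 = (20 − 20) + 1.99·49 = 97.51.

97.51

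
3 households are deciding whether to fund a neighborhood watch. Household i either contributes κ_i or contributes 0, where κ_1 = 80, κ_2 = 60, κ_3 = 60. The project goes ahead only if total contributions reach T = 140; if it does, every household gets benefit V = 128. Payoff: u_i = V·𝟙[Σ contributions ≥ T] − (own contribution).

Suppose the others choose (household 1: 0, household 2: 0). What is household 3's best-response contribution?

Others' total = 0. Even contributing 60 gives 60 < 140: no benefit either way.
Best response: 0.

0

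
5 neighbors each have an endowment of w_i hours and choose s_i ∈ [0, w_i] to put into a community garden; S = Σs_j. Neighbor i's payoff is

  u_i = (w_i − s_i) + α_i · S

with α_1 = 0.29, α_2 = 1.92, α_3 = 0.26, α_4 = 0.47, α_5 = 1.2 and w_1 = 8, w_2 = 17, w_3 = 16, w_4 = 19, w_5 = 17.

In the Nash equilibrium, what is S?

∂u_i/∂s_i = α_i − 1, so neighbor i contributes w_i if α_i > 1, else 0.
α_i > 1 for i ∈ {2, 5}; NE contributions (0, 17, 0, 0, 17), S = 34.

34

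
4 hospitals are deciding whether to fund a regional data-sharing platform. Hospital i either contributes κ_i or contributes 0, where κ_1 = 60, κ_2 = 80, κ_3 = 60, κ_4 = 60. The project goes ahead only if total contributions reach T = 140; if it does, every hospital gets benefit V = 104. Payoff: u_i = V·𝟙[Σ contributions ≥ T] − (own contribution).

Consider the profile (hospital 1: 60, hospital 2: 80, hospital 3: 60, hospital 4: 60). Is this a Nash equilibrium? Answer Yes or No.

Total = 260 ≥ 140: provided.
Hospital 1 (pledges 60, payoff 44): dropping to 0 → total 200, payoff 104. Profitable deviation.

No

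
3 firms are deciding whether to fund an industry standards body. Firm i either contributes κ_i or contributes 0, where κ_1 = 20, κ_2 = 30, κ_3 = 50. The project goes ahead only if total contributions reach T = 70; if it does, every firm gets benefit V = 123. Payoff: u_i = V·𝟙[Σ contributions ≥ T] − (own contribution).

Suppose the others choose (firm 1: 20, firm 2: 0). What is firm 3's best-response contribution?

Others' total = 20. Contributing 50 brings total to 70 ≥ 70: gain V − κ_3 = 73.
Best response: 50.

50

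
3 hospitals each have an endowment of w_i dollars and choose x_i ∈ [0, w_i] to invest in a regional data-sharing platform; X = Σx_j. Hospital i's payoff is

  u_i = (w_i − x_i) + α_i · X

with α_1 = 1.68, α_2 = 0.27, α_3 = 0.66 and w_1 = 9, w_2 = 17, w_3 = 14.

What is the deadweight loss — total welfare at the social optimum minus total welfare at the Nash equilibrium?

∂u_i/∂x_i = α_i − 1, so hospital i contributes w_i if α_i > 1, else 0.
α_i > 1 for i ∈ {1}; NE contributions (9, 0, 0), X = 9.
W^NE = Σw_i − X^NE + (Σα_i)·X^NE = 40 + 1.61·9 = 54.49.
Planner: ∂(Σu_j)/∂x_i = Σα_j − 1 = 1.61 > 0, so everyone contributes w_i; X^SO = 40, W^SO = 40 + 1.61·40 = 104.4.
Deadweight loss = 49.91.

49.91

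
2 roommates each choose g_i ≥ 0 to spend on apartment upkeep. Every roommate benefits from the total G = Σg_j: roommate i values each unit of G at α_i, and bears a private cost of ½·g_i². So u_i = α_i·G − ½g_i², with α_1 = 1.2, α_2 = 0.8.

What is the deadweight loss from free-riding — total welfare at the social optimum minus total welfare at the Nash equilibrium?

Roommate i's FOC: ∂u_i/∂g_i = α_i − g_i = 0, so g_i* = α_i.
NE contributions = (1.2, 0.8); G = 2.
W^NE = (Σα)·G − ½Σα_i² = 2² − ½·2.08 = 2.96.
Planner sets g_i = Σα_j = 2 for every i, so G^SO = 2·2 = 4.
W^SO = (Σα)·G^SO − ½·2·(Σα)² = (2/2)·2² = 4.
Deadweight loss = W^SO − W^NE = 1.04.

1.04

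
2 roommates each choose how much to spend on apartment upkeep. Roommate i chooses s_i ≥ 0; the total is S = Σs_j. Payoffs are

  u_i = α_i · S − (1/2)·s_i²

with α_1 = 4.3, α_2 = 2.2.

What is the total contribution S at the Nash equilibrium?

6.5

Roommate i's FOC: ∂u_i/∂s_i = α_i − s_i = 0, so s_i* = α_i.
NE contributions = (4.3, 2.2); S = 6.5.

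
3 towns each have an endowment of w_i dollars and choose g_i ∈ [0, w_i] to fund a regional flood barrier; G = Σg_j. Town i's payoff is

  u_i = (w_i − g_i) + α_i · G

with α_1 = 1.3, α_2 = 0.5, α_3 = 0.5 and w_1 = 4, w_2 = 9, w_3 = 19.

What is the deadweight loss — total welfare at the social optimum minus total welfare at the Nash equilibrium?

36.4

∂u_i/∂g_i = α_i − 1, so town i contributes w_i if α_i > 1, else 0.
α_i > 1 for i ∈ {1}; NE contributions (4, 0, 0), G = 4.
W^NE = Σw_i − G^NE + (Σα_i)·G^NE = 32 + 1.3·4 = 37.2.
Planner: ∂(Σu_j)/∂g_i = Σα_j − 1 = 1.3 > 0, so everyone contributes w_i; G^SO = 32, W^SO = 32 + 1.3·32 = 73.6.
Deadweight loss = 36.4.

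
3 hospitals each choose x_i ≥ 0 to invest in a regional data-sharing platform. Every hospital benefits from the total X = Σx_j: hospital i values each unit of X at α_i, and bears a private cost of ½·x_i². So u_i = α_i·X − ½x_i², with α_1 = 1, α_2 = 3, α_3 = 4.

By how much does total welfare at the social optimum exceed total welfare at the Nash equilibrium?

45

Hospital i's FOC: ∂u_i/∂x_i = α_i − x_i = 0, so x_i* = α_i.
NE contributions = (1, 3, 4); X = 8.
W^NE = (Σα)·X − ½Σα_i² = 8² − ½·26 = 51.
Planner sets x_i = Σα_j = 8 for every i, so X^SO = 3·8 = 24.
W^SO = (Σα)·X^SO − ½·3·(Σα)² = (3/2)·8² = 96.
Deadweight loss = W^SO − W^NE = 45.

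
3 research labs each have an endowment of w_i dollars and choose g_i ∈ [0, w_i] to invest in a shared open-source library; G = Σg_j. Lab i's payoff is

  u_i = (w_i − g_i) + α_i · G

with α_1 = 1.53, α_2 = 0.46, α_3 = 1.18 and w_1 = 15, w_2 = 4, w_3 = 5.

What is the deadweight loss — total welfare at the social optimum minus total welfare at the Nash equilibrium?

8.68

∂u_i/∂g_i = α_i − 1, so lab i contributes w_i if α_i > 1, else 0.
α_i > 1 for i ∈ {1, 3}; NE contributions (15, 0, 5), G = 20.
W^NE = Σw_i − G^NE + (Σα_i)·G^NE = 24 + 2.17·20 = 67.4.
Planner: ∂(Σu_j)/∂g_i = Σα_j − 1 = 2.17 > 0, so everyone contributes w_i; G^SO = 24, W^SO = 24 + 2.17·24 = 76.08.
Deadweight loss = 8.68.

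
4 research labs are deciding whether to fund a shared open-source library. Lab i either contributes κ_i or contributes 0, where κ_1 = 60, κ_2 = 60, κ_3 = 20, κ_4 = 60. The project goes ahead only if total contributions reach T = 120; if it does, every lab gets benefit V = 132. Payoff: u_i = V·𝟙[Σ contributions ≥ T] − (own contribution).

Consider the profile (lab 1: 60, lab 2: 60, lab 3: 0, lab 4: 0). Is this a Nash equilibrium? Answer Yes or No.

Yes

Total = 120 ≥ 120: provided.
Lab 1 (pledges 60, payoff 72): dropping to 0 → total 60, payoff 0. No gain.
Lab 2 (pledges 60, payoff 72): dropping to 0 → total 60, payoff 0. No gain.
Lab 3 (pledges 0, payoff 132): pledging 20 → total 140, payoff 112. No gain.
Lab 4 (pledges 0, payoff 132): pledging 60 → total 180, payoff 72. No gain.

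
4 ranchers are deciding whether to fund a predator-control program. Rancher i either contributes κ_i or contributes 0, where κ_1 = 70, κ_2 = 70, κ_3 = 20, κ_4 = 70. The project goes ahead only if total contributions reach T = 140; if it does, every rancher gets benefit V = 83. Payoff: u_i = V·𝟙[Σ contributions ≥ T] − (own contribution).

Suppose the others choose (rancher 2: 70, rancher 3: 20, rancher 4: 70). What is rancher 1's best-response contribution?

0

Others' total = 160 ≥ 140; contributing adds cost 70 for no extra benefit.
Best response: 0.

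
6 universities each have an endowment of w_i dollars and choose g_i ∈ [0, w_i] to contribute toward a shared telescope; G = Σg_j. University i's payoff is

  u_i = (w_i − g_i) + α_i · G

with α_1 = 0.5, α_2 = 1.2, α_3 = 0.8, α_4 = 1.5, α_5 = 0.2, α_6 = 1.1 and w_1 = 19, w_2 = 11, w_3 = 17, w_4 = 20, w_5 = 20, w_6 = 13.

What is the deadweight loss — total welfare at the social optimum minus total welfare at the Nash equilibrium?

∂u_i/∂g_i = α_i − 1, so university i contributes w_i if α_i > 1, else 0.
α_i > 1 for i ∈ {2, 4, 6}; NE contributions (0, 11, 0, 20, 0, 13), G = 44.
W^NE = Σw_i − G^NE + (Σα_i)·G^NE = 100 + 4.3·44 = 289.2.
Planner: ∂(Σu_j)/∂g_i = Σα_j − 1 = 4.3 > 0, so everyone contributes w_i; G^SO = 100, W^SO = 100 + 4.3·100 = 530.
Deadweight loss = 240.8.

240.8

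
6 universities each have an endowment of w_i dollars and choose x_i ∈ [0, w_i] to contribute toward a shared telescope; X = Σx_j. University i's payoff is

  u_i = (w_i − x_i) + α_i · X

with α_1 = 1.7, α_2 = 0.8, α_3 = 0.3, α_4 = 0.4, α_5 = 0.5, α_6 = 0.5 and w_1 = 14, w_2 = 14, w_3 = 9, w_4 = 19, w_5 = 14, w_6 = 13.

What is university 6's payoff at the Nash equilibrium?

20

∂u_i/∂x_i = α_i − 1, so university i contributes w_i if α_i > 1, else 0.
α_i > 1 for i ∈ {1}; NE contributions (14, 0, 0, 0, 0, 0), X = 14.
u_6 = (13 − 0) + 0.5·14 = 20.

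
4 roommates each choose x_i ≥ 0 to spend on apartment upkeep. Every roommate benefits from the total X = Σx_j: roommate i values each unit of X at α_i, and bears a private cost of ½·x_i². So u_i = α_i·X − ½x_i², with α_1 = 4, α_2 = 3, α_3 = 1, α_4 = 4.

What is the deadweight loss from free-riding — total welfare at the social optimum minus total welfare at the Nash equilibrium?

165

Roommate i's FOC: ∂u_i/∂x_i = α_i − x_i = 0, so x_i* = α_i.
NE contributions = (4, 3, 1, 4); X = 12.
W^NE = (Σα)·X − ½Σα_i² = 12² − ½·42 = 123.
Planner sets x_i = Σα_j = 12 for every i, so X^SO = 4·12 = 48.
W^SO = (Σα)·X^SO − ½·4·(Σα)² = (4/2)·12² = 288.
Deadweight loss = W^SO − W^NE = 165.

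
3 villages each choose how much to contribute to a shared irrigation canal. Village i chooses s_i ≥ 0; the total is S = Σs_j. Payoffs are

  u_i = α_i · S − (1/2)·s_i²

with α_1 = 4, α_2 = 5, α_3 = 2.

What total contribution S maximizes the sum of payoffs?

33

Planner FOC: ∂(Σu_j)/∂s_i = (Σα_j) − s_i = 0, so s_i^SO = Σα_j = 11 for every i; S^SO = 33.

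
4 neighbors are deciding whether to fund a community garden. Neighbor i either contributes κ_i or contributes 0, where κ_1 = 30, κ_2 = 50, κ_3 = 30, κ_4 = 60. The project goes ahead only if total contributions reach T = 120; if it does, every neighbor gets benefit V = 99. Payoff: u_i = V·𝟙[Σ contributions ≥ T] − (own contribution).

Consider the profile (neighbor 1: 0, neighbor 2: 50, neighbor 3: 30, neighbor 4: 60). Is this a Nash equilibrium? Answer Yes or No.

Yes

Total = 140 ≥ 120: provided.
Neighbor 1 (pledges 0, payoff 99): pledging 30 → total 170, payoff 69. No gain.
Neighbor 2 (pledges 50, payoff 49): dropping to 0 → total 90, payoff 0. No gain.
Neighbor 3 (pledges 30, payoff 69): dropping to 0 → total 110, payoff 0. No gain.
Neighbor 4 (pledges 60, payoff 39): dropping to 0 → total 80, payoff 0. No gain.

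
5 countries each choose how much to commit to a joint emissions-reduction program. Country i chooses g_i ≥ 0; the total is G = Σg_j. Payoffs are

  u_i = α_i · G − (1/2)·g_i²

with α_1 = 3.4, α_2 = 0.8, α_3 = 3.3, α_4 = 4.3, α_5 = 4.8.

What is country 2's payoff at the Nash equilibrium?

12.96

Country i's FOC: ∂u_i/∂g_i = α_i − g_i = 0, so g_i* = α_i.
NE contributions = (3.4, 0.8, 3.3, 4.3, 4.8); G = 16.6.
u_2 = α_2·G − ½·(g_2)² = 0.8·16.6 − ½·0.8² = 12.96.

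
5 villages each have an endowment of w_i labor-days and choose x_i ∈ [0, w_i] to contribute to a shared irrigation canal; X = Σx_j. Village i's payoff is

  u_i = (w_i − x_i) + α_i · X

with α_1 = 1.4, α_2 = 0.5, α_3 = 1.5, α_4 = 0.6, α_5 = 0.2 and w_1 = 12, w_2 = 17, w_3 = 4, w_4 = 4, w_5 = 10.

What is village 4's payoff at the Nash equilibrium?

∂u_i/∂x_i = α_i − 1, so village i contributes w_i if α_i > 1, else 0.
α_i > 1 for i ∈ {1, 3}; NE contributions (12, 0, 4, 0, 0), X = 16.
u_4 = (4 − 0) + 0.6·16 = 13.6.

13.6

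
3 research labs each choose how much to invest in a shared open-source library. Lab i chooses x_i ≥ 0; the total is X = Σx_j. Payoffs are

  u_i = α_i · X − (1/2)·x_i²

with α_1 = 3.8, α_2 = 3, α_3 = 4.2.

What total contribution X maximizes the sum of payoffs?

Planner FOC: ∂(Σu_j)/∂x_i = (Σα_j) − x_i = 0, so x_i^SO = Σα_j = 11 for every i; X^SO = 33.

33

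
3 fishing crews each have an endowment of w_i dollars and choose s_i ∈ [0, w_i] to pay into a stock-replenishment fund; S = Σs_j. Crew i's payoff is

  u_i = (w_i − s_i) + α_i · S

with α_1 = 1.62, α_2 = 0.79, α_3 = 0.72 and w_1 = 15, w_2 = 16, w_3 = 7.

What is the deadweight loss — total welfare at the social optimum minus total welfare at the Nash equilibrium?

∂u_i/∂s_i = α_i − 1, so crew i contributes w_i if α_i > 1, else 0.
α_i > 1 for i ∈ {1}; NE contributions (15, 0, 0), S = 15.
W^NE = Σw_i − S^NE + (Σα_i)·S^NE = 38 + 2.13·15 = 69.95.
Planner: ∂(Σu_j)/∂s_i = Σα_j − 1 = 2.13 > 0, so everyone contributes w_i; S^SO = 38, W^SO = 38 + 2.13·38 = 118.94.
Deadweight loss = 48.99.

48.99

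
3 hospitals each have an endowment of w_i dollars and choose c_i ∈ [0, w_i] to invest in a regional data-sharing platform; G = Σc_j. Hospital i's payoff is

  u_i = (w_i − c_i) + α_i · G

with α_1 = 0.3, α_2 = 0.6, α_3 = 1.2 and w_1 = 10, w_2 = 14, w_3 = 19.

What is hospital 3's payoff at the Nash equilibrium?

∂u_i/∂c_i = α_i − 1, so hospital i contributes w_i if α_i > 1, else 0.
α_i > 1 for i ∈ {3}; NE contributions (0, 0, 19), G = 19.
u_3 = (19 − 19) + 1.2·19 = 22.8.

22.8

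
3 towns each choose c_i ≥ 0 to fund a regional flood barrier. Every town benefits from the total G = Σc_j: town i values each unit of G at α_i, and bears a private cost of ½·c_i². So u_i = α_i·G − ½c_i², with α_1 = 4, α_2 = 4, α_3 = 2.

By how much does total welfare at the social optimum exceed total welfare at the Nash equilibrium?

68

Town i's FOC: ∂u_i/∂c_i = α_i − c_i = 0, so c_i* = α_i.
NE contributions = (4, 4, 2); G = 10.
W^NE = (Σα)·G − ½Σα_i² = 10² − ½·36 = 82.
Planner sets c_i = Σα_j = 10 for every i, so G^SO = 3·10 = 30.
W^SO = (Σα)·G^SO − ½·3·(Σα)² = (3/2)·10² = 150.
Deadweight loss = W^SO − W^NE = 68.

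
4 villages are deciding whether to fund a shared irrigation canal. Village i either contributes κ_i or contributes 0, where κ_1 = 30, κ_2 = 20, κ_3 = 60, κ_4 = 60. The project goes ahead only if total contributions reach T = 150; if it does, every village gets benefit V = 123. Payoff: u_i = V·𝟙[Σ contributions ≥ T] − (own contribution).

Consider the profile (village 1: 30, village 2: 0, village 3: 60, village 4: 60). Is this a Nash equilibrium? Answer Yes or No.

Total = 150 ≥ 150: provided.
Village 1 (pledges 30, payoff 93): dropping to 0 → total 120, payoff 0. No gain.
Village 2 (pledges 0, payoff 123): pledging 20 → total 170, payoff 103. No gain.
Village 3 (pledges 60, payoff 63): dropping to 0 → total 90, payoff 0. No gain.
Village 4 (pledges 60, payoff 63): dropping to 0 → total 90, payoff 0. No gain.

Yes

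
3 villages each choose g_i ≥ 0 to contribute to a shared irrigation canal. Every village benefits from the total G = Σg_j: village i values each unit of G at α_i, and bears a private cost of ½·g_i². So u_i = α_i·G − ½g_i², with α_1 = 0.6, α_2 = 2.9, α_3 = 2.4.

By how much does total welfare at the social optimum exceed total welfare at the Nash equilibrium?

Village i's FOC: ∂u_i/∂g_i = α_i − g_i = 0, so g_i* = α_i.
NE contributions = (0.6, 2.9, 2.4); G = 5.9.
W^NE = (Σα)·G − ½Σα_i² = 5.9² − ½·14.53 = 27.545.
Planner sets g_i = Σα_j = 5.9 for every i, so G^SO = 3·5.9 = 17.7.
W^SO = (Σα)·G^SO − ½·3·(Σα)² = (3/2)·5.9² = 52.215.
Deadweight loss = W^SO − W^NE = 24.67.

24.67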